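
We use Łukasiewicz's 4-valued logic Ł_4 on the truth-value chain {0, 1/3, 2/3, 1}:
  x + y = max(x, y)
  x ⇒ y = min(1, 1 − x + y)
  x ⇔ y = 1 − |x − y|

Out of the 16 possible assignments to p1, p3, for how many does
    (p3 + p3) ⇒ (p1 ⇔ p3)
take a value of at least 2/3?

14

p1 = 0, p3 = 0 ↦ 1  ≥
p1 = 0, p3 = 1/3 ↦ 1  ≥
p1 = 0, p3 = 2/3 ↦ 2/3  ≥
p1 = 0, p3 = 1 ↦ 0  <
p1 = 1/3, p3 = 0 ↦ 1  ≥
p1 = 1/3, p3 = 1/3 ↦ 1  ≥
p1 = 1/3, p3 = 2/3 ↦ 1  ≥
p1 = 1/3, p3 = 1 ↦ 1/3  <
p1 = 2/3, p3 = 0 ↦ 1  ≥
p1 = 2/3, p3 = 1/3 ↦ 1  ≥
p1 = 2/3, p3 = 2/3 ↦ 1  ≥
p1 = 2/3, p3 = 1 ↦ 2/3  ≥
p1 = 1, p3 = 0 ↦ 1  ≥
p1 = 1, p3 = 1/3 ↦ 1  ≥
p1 = 1, p3 = 2/3 ↦ 1  ≥
p1 = 1, p3 = 1 ↦ 1  ≥
So 14 of the 16 assignments meet the threshold.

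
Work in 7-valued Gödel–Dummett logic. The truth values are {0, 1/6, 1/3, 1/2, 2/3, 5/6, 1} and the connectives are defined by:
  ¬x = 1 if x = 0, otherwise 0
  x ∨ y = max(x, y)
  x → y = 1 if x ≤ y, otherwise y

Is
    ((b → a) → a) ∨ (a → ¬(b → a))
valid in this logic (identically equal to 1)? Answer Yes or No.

Counterexample: take a = 1/6, b = 0.
b → a = 0 → 1/6 = 1
(b → a) → a = 1 → 1/6 = 1/6
b → a = 0 → 1/6 = 1
¬(b → a) = ¬1 = 0
a → ¬(b → a) = 1/6 → 0 = 0
((b → a) → a) ∨ (a → ¬(b → a)) = 1/6 ∨ 0 = 1/6
This gives 1/6 ≠ 1.

No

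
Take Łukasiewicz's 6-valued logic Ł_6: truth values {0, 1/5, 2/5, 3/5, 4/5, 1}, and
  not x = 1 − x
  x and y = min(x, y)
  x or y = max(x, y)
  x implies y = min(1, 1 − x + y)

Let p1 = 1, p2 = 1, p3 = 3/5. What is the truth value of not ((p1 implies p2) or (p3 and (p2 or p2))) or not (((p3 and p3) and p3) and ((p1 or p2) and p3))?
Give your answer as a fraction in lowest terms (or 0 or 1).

2/5

p1 implies p2 = 1 implies 1 = 1
p2 or p2 = 1 or 1 = 1
p3 and (p2 or p2) = 3/5 and 1 = 3/5
(p1 implies p2) or (p3 and (p2 or p2)) = 1 or 3/5 = 1
not ((p1 implies p2) or (p3 and (p2 or p2))) = not 1 = 0
p3 and p3 = 3/5 and 3/5 = 3/5
(p3 and p3) and p3 = 3/5 and 3/5 = 3/5
p1 or p2 = 1 or 1 = 1
(p1 or p2) and p3 = 1 and 3/5 = 3/5
((p3 and p3) and p3) and ((p1 or p2) and p3) = 3/5 and 3/5 = 3/5
not (((p3 and p3) and p3) and ((p1 or p2) and p3)) = not 3/5 = 2/5
not ((p1 implies p2) or (p3 and (p2 or p2))) or not (((p3 and p3) and p3) and ((p1 or p2) and p3)) = 0 or 2/5 = 2/5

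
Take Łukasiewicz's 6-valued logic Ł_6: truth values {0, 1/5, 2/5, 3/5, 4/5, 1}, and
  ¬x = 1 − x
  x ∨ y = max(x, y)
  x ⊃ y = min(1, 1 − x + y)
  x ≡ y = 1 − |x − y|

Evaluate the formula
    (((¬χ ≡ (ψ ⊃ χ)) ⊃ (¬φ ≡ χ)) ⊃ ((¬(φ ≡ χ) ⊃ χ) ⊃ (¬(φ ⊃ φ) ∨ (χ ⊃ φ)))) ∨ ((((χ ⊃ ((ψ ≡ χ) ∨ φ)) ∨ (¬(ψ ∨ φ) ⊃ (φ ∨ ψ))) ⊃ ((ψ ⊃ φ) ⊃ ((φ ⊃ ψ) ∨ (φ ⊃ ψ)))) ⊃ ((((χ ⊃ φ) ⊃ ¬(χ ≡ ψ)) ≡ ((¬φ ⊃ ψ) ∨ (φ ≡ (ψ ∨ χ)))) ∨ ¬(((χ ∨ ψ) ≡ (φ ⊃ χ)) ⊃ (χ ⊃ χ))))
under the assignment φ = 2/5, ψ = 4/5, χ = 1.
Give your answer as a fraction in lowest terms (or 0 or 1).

¬χ = ¬1 = 0
ψ ⊃ χ = 4/5 ⊃ 1 = 1
¬χ ≡ (ψ ⊃ χ) = 0 ≡ 1 = 0
¬φ = ¬2/5 = 3/5
¬φ ≡ χ = 3/5 ≡ 1 = 3/5
(¬χ ≡ (ψ ⊃ χ)) ⊃ (¬φ ≡ χ) = 0 ⊃ 3/5 = 1
φ ≡ χ = 2/5 ≡ 1 = 2/5
¬(φ ≡ χ) = ¬2/5 = 3/5
¬(φ ≡ χ) ⊃ χ = 3/5 ⊃ 1 = 1
φ ⊃ φ = 2/5 ⊃ 2/5 = 1
¬(φ ⊃ φ) = ¬1 = 0
χ ⊃ φ = 1 ⊃ 2/5 = 2/5
¬(φ ⊃ φ) ∨ (χ ⊃ φ) = 0 ∨ 2/5 = 2/5
(¬(φ ≡ χ) ⊃ χ) ⊃ (¬(φ ⊃ φ) ∨ (χ ⊃ φ)) = 1 ⊃ 2/5 = 2/5
((¬χ ≡ (ψ ⊃ χ)) ⊃ (¬φ ≡ χ)) ⊃ ((¬(φ ≡ χ) ⊃ χ) ⊃ (¬(φ ⊃ φ) ∨ (χ ⊃ φ))) = 1 ⊃ 2/5 = 2/5
ψ ≡ χ = 4/5 ≡ 1 = 4/5
(ψ ≡ χ) ∨ φ = 4/5 ∨ 2/5 = 4/5
χ ⊃ ((ψ ≡ χ) ∨ φ) = 1 ⊃ 4/5 = 4/5
ψ ∨ φ = 4/5 ∨ 2/5 = 4/5
¬(ψ ∨ φ) = ¬4/5 = 1/5
φ ∨ ψ = 2/5 ∨ 4/5 = 4/5
¬(ψ ∨ φ) ⊃ (φ ∨ ψ) = 1/5 ⊃ 4/5 = 1
(χ ⊃ ((ψ ≡ χ) ∨ φ)) ∨ (¬(ψ ∨ φ) ⊃ (φ ∨ ψ)) = 4/5 ∨ 1 = 1
ψ ⊃ φ = 4/5 ⊃ 2/5 = 3/5
φ ⊃ ψ = 2/5 ⊃ 4/5 = 1
φ ⊃ ψ = 2/5 ⊃ 4/5 = 1
(φ ⊃ ψ) ∨ (φ ⊃ ψ) = 1 ∨ 1 = 1
(ψ ⊃ φ) ⊃ ((φ ⊃ ψ) ∨ (φ ⊃ ψ)) = 3/5 ⊃ 1 = 1
((χ ⊃ ((ψ ≡ χ) ∨ φ)) ∨ (¬(ψ ∨ φ) ⊃ (φ ∨ ψ))) ⊃ ((ψ ⊃ φ) ⊃ ((φ ⊃ ψ) ∨ (φ ⊃ ψ))) = 1 ⊃ 1 = 1
χ ⊃ φ = 1 ⊃ 2/5 = 2/5
χ ≡ ψ = 1 ≡ 4/5 = 4/5
¬(χ ≡ ψ) = ¬4/5 = 1/5
(χ ⊃ φ) ⊃ ¬(χ ≡ ψ) = 2/5 ⊃ 1/5 = 4/5
¬φ = ¬2/5 = 3/5
¬φ ⊃ ψ = 3/5 ⊃ 4/5 = 1
ψ ∨ χ = 4/5 ∨ 1 = 1
φ ≡ (ψ ∨ χ) = 2/5 ≡ 1 = 2/5
(¬φ ⊃ ψ) ∨ (φ ≡ (ψ ∨ χ)) = 1 ∨ 2/5 = 1
((χ ⊃ φ) ⊃ ¬(χ ≡ ψ)) ≡ ((¬φ ⊃ ψ) ∨ (φ ≡ (ψ ∨ χ))) = 4/5 ≡ 1 = 4/5
χ ∨ ψ = 1 ∨ 4/5 = 1
φ ⊃ χ = 2/5 ⊃ 1 = 1
(χ ∨ ψ) ≡ (φ ⊃ χ) = 1 ≡ 1 = 1
χ ⊃ χ = 1 ⊃ 1 = 1
((χ ∨ ψ) ≡ (φ ⊃ χ)) ⊃ (χ ⊃ χ) = 1 ⊃ 1 = 1
¬(((χ ∨ ψ) ≡ (φ ⊃ χ)) ⊃ (χ ⊃ χ)) = ¬1 = 0
(((χ ⊃ φ) ⊃ ¬(χ ≡ ψ)) ≡ ((¬φ ⊃ ψ) ∨ (φ ≡ (ψ ∨ χ)))) ∨ ¬(((χ ∨ ψ) ≡ (φ ⊃ χ)) ⊃ (χ ⊃ χ)) = 4/5 ∨ 0 = 4/5
(((χ ⊃ ((ψ ≡ χ) ∨ φ)) ∨ (¬(ψ ∨ φ) ⊃ (φ ∨ ψ))) ⊃ ((ψ ⊃ φ) ⊃ ((φ ⊃ ψ) ∨ (φ ⊃ ψ)))) ⊃ ((((χ ⊃ φ) ⊃ ¬(χ ≡ ψ)) ≡ ((¬φ ⊃ ψ) ∨ (φ ≡ (ψ ∨ χ)))) ∨ ¬(((χ ∨ ψ) ≡ (φ ⊃ χ)) ⊃ (χ ⊃ χ))) = 1 ⊃ 4/5 = 4/5
(((¬χ ≡ (ψ ⊃ χ)) ⊃ (¬φ ≡ χ)) ⊃ ((¬(φ ≡ χ) ⊃ χ) ⊃ (¬(φ ⊃ φ) ∨ (χ ⊃ φ)))) ∨ ((((χ ⊃ ((ψ ≡ χ) ∨ φ)) ∨ (¬(ψ ∨ φ) ⊃ (φ ∨ ψ))) ⊃ ((ψ ⊃ φ) ⊃ ((φ ⊃ ψ) ∨ (φ ⊃ ψ)))) ⊃ ((((χ ⊃ φ) ⊃ ¬(χ ≡ ψ)) ≡ ((¬φ ⊃ ψ) ∨ (φ ≡ (ψ ∨ χ)))) ∨ ¬(((χ ∨ ψ) ≡ (φ ⊃ χ)) ⊃ (χ ⊃ χ)))) = 2/5 ∨ 4/5 = 4/5

4/5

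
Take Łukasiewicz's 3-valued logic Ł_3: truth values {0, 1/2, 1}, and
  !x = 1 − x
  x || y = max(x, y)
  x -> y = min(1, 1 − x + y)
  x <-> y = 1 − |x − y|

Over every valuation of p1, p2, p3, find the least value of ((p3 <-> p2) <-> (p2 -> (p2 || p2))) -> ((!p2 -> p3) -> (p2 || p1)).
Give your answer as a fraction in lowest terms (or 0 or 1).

1/2

Take p1 = 0, p2 = 1/2, p3 = 1/2:
p3 <-> p2 = 1/2 <-> 1/2 = 1
p2 || p2 = 1/2 || 1/2 = 1/2
p2 -> (p2 || p2) = 1/2 -> 1/2 = 1
(p3 <-> p2) <-> (p2 -> (p2 || p2)) = 1 <-> 1 = 1
!p2 = !1/2 = 1/2
!p2 -> p3 = 1/2 -> 1/2 = 1
p2 || p1 = 1/2 || 0 = 1/2
(!p2 -> p3) -> (p2 || p1) = 1 -> 1/2 = 1/2
((p3 <-> p2) <-> (p2 -> (p2 || p2))) -> ((!p2 -> p3) -> (p2 || p1)) = 1 -> 1/2 = 1/2
No assignment yields a value below 1/2, so this is the minimum.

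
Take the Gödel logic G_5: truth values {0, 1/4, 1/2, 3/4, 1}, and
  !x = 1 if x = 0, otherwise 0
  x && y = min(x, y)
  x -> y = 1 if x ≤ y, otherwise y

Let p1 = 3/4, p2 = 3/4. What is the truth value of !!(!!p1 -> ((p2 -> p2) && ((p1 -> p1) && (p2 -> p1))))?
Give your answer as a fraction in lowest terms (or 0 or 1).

1

!p1 = !3/4 = 0
!!p1 = !0 = 1
p2 -> p2 = 3/4 -> 3/4 = 1
p1 -> p1 = 3/4 -> 3/4 = 1
p2 -> p1 = 3/4 -> 3/4 = 1
(p1 -> p1) && (p2 -> p1) = 1 && 1 = 1
(p2 -> p2) && ((p1 -> p1) && (p2 -> p1)) = 1 && 1 = 1
!!p1 -> ((p2 -> p2) && ((p1 -> p1) && (p2 -> p1))) = 1 -> 1 = 1
!(!!p1 -> ((p2 -> p2) && ((p1 -> p1) && (p2 -> p1)))) = !1 = 0
!!(!!p1 -> ((p2 -> p2) && ((p1 -> p1) && (p2 -> p1)))) = !0 = 1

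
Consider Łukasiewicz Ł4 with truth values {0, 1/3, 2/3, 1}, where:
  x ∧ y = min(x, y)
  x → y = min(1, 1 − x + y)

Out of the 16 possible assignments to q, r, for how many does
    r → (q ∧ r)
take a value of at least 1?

q = 0, r = 0 ↦ 1  ≥
q = 0, r = 1/3 ↦ 2/3  <
q = 0, r = 2/3 ↦ 1/3  <
q = 0, r = 1 ↦ 0  <
q = 1/3, r = 0 ↦ 1  ≥
q = 1/3, r = 1/3 ↦ 1  ≥
q = 1/3, r = 2/3 ↦ 2/3  <
q = 1/3, r = 1 ↦ 1/3  <
q = 2/3, r = 0 ↦ 1  ≥
q = 2/3, r = 1/3 ↦ 1  ≥
q = 2/3, r = 2/3 ↦ 1  ≥
q = 2/3, r = 1 ↦ 2/3  <
q = 1, r = 0 ↦ 1  ≥
q = 1, r = 1/3 ↦ 1  ≥
q = 1, r = 2/3 ↦ 1  ≥
q = 1, r = 1 ↦ 1  ≥
So 10 of the 16 assignments meet the threshold.

10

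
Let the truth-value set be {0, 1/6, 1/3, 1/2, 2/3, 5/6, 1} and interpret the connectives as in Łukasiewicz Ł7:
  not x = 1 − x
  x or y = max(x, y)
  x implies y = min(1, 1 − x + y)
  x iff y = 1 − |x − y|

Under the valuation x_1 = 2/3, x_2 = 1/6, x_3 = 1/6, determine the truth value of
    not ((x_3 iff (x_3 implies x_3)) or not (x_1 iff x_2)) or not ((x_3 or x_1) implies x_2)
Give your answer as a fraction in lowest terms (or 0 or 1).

x_3 implies x_3 = 1/6 implies 1/6 = 1
x_3 iff (x_3 implies x_3) = 1/6 iff 1 = 1/6
x_1 iff x_2 = 2/3 iff 1/6 = 1/2
not (x_1 iff x_2) = not 1/2 = 1/2
(x_3 iff (x_3 implies x_3)) or not (x_1 iff x_2) = 1/6 or 1/2 = 1/2
not ((x_3 iff (x_3 implies x_3)) or not (x_1 iff x_2)) = not 1/2 = 1/2
x_3 or x_1 = 1/6 or 2/3 = 2/3
(x_3 or x_1) implies x_2 = 2/3 implies 1/6 = 1/2
not ((x_3 or x_1) implies x_2) = not 1/2 = 1/2
not ((x_3 iff (x_3 implies x_3)) or not (x_1 iff x_2)) or not ((x_3 or x_1) implies x_2) = 1/2 or 1/2 = 1/2

1/2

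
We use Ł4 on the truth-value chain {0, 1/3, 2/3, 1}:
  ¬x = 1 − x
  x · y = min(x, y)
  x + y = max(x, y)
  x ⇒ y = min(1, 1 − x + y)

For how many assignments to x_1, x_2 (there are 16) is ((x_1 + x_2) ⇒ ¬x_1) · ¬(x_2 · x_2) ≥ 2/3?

6

x_1 = 0, x_2 = 0 ↦ 1  ≥
x_1 = 0, x_2 = 1/3 ↦ 2/3  ≥
x_1 = 0, x_2 = 2/3 ↦ 1/3  <
x_1 = 0, x_2 = 1 ↦ 0  <
x_1 = 1/3, x_2 = 0 ↦ 1  ≥
x_1 = 1/3, x_2 = 1/3 ↦ 2/3  ≥
x_1 = 1/3, x_2 = 2/3 ↦ 1/3  <
x_1 = 1/3, x_2 = 1 ↦ 0  <
x_1 = 2/3, x_2 = 0 ↦ 2/3  ≥
x_1 = 2/3, x_2 = 1/3 ↦ 2/3  ≥
x_1 = 2/3, x_2 = 2/3 ↦ 1/3  <
x_1 = 2/3, x_2 = 1 ↦ 0  <
x_1 = 1, x_2 = 0 ↦ 0  <
x_1 = 1, x_2 = 1/3 ↦ 0  <
x_1 = 1, x_2 = 2/3 ↦ 0  <
x_1 = 1, x_2 = 1 ↦ 0  <
So 6 of the 16 assignments meet the threshold.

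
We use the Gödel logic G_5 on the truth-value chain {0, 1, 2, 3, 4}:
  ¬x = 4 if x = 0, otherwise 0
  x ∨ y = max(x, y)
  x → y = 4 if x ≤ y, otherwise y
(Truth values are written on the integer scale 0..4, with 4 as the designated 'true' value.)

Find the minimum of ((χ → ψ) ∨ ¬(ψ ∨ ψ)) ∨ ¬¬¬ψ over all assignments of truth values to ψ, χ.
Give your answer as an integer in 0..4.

1

Take ψ = 1, χ = 2:
χ → ψ = 2 → 1 = 1
ψ ∨ ψ = 1 ∨ 1 = 1
¬(ψ ∨ ψ) = ¬1 = 0
(χ → ψ) ∨ ¬(ψ ∨ ψ) = 1 ∨ 0 = 1
¬ψ = ¬1 = 0
¬¬ψ = ¬0 = 4
¬¬¬ψ = ¬4 = 0
((χ → ψ) ∨ ¬(ψ ∨ ψ)) ∨ ¬¬¬ψ = 1 ∨ 0 = 1
No assignment yields a value below 1, so this is the minimum.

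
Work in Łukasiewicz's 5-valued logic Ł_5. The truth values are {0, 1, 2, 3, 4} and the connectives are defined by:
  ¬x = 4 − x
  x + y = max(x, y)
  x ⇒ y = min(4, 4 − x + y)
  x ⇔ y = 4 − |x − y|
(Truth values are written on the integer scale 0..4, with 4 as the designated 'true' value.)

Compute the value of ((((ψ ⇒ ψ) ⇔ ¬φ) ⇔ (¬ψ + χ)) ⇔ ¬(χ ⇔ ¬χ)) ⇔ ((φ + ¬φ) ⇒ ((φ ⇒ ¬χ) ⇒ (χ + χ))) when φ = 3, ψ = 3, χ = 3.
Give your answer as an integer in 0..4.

4

ψ ⇒ ψ = 3 ⇒ 3 = 4
¬φ = ¬3 = 1
(ψ ⇒ ψ) ⇔ ¬φ = 4 ⇔ 1 = 1
¬ψ = ¬3 = 1
¬ψ + χ = 1 + 3 = 3
((ψ ⇒ ψ) ⇔ ¬φ) ⇔ (¬ψ + χ) = 1 ⇔ 3 = 2
¬χ = ¬3 = 1
χ ⇔ ¬χ = 3 ⇔ 1 = 2
¬(χ ⇔ ¬χ) = ¬2 = 2
(((ψ ⇒ ψ) ⇔ ¬φ) ⇔ (¬ψ + χ)) ⇔ ¬(χ ⇔ ¬χ) = 2 ⇔ 2 = 4
¬φ = ¬3 = 1
φ + ¬φ = 3 + 1 = 3
¬χ = ¬3 = 1
φ ⇒ ¬χ = 3 ⇒ 1 = 2
χ + χ = 3 + 3 = 3
(φ ⇒ ¬χ) ⇒ (χ + χ) = 2 ⇒ 3 = 4
(φ + ¬φ) ⇒ ((φ ⇒ ¬χ) ⇒ (χ + χ)) = 3 ⇒ 4 = 4
((((ψ ⇒ ψ) ⇔ ¬φ) ⇔ (¬ψ + χ)) ⇔ ¬(χ ⇔ ¬χ)) ⇔ ((φ + ¬φ) ⇒ ((φ ⇒ ¬χ) ⇒ (χ + χ))) = 4 ⇔ 4 = 4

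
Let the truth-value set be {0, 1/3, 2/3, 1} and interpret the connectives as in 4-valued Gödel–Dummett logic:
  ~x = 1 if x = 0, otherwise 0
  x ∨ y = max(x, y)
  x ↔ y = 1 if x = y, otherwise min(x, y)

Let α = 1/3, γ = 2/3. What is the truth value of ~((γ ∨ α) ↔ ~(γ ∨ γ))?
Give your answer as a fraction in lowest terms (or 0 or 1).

1

γ ∨ α = 2/3 ∨ 1/3 = 2/3
γ ∨ γ = 2/3 ∨ 2/3 = 2/3
~(γ ∨ γ) = ~2/3 = 0
(γ ∨ α) ↔ ~(γ ∨ γ) = 2/3 ↔ 0 = 0
~((γ ∨ α) ↔ ~(γ ∨ γ)) = ~0 = 1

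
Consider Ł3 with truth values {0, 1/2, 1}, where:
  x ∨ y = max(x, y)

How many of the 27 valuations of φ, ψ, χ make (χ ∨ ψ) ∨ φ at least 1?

value 1: 19 assignments (counts)
value 1/2: 7 assignments
value 0: 1 assignment
So 19 of the 27 assignments meet the threshold.

19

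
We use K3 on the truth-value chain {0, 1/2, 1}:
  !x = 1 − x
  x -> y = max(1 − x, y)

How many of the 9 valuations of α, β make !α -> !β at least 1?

α = 0, β = 0 ↦ 1  ≥
α = 0, β = 1/2 ↦ 1/2  <
α = 0, β = 1 ↦ 0  <
α = 1/2, β = 0 ↦ 1  ≥
α = 1/2, β = 1/2 ↦ 1/2  <
α = 1/2, β = 1 ↦ 1/2  <
α = 1, β = 0 ↦ 1  ≥
α = 1, β = 1/2 ↦ 1  ≥
α = 1, β = 1 ↦ 1  ≥
So 5 of the 9 assignments meet the threshold.

5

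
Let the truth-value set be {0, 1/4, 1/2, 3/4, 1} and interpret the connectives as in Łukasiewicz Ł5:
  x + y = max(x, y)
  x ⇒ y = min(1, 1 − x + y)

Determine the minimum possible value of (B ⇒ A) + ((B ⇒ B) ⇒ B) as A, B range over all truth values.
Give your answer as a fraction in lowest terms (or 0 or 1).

Take A = 0, B = 1/2:
B ⇒ A = 1/2 ⇒ 0 = 1/2
B ⇒ B = 1/2 ⇒ 1/2 = 1
(B ⇒ B) ⇒ B = 1 ⇒ 1/2 = 1/2
(B ⇒ A) + ((B ⇒ B) ⇒ B) = 1/2 + 1/2 = 1/2
No assignment yields a value below 1/2, so this is the minimum.

1/2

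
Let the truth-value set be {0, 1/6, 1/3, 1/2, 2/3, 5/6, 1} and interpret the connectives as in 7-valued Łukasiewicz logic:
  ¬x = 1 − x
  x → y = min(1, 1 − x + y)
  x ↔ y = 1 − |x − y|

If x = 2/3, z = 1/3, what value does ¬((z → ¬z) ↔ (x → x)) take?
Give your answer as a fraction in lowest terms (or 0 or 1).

¬z = ¬1/3 = 2/3
z → ¬z = 1/3 → 2/3 = 1
x → x = 2/3 → 2/3 = 1
(z → ¬z) ↔ (x → x) = 1 ↔ 1 = 1
¬((z → ¬z) ↔ (x → x)) = ¬1 = 0

0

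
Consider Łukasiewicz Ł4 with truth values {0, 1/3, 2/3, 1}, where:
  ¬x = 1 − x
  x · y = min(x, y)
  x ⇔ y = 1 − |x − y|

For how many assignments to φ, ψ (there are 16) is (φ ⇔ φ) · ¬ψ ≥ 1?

φ = 0, ψ = 0 ↦ 1  ≥
φ = 0, ψ = 1/3 ↦ 2/3  <
φ = 0, ψ = 2/3 ↦ 1/3  <
φ = 0, ψ = 1 ↦ 0  <
φ = 1/3, ψ = 0 ↦ 1  ≥
φ = 1/3, ψ = 1/3 ↦ 2/3  <
φ = 1/3, ψ = 2/3 ↦ 1/3  <
φ = 1/3, ψ = 1 ↦ 0  <
φ = 2/3, ψ = 0 ↦ 1  ≥
φ = 2/3, ψ = 1/3 ↦ 2/3  <
φ = 2/3, ψ = 2/3 ↦ 1/3  <
φ = 2/3, ψ = 1 ↦ 0  <
φ = 1, ψ = 0 ↦ 1  ≥
φ = 1, ψ = 1/3 ↦ 2/3  <
φ = 1, ψ = 2/3 ↦ 1/3  <
φ = 1, ψ = 1 ↦ 0  <
So 4 of the 16 assignments meet the threshold.

4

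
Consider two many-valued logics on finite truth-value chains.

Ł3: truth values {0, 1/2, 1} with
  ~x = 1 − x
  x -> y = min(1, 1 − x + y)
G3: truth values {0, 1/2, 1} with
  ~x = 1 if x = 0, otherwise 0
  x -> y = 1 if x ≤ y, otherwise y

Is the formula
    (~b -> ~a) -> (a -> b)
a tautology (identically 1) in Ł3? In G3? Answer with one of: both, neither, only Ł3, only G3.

only Ł3

In Ł3: every assignment gives 1 — tautology.
In G3: at a = 1, b = 1/2 the value is 1/2 — not a tautology.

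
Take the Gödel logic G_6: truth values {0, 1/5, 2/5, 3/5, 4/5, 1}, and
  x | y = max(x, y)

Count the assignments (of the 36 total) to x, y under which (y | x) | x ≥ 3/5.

value 1: 11 assignments (counts)
value 4/5: 9 assignments (counts)
value 3/5: 7 assignments (counts)
value 2/5: 5 assignments
value 1/5: 3 assignments
value 0: 1 assignment
So 27 of the 36 assignments meet the threshold.

27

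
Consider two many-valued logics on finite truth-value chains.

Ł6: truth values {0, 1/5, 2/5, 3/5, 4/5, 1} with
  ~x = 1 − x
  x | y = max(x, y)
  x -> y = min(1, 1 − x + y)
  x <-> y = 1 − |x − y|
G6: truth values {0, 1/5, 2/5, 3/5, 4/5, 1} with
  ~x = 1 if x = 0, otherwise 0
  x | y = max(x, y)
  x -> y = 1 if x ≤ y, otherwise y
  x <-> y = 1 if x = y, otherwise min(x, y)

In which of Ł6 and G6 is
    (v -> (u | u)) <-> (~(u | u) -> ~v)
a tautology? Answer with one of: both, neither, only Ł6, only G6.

In Ł6: every assignment gives 1 — tautology.
In G6: at u = 1/5, v = 2/5 the value is 1/5 — not a tautology.

only Ł6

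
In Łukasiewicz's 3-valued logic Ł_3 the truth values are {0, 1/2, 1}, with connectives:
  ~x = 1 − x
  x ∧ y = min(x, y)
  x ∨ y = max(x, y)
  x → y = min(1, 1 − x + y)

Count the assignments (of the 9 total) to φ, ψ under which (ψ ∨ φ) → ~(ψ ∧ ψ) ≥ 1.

φ = 0, ψ = 0 ↦ 1  ≥
φ = 0, ψ = 1/2 ↦ 1  ≥
φ = 0, ψ = 1 ↦ 0  <
φ = 1/2, ψ = 0 ↦ 1  ≥
φ = 1/2, ψ = 1/2 ↦ 1  ≥
φ = 1/2, ψ = 1 ↦ 0  <
φ = 1, ψ = 0 ↦ 1  ≥
φ = 1, ψ = 1/2 ↦ 1/2  <
φ = 1, ψ = 1 ↦ 0  <
So 5 of the 9 assignments meet the threshold.

5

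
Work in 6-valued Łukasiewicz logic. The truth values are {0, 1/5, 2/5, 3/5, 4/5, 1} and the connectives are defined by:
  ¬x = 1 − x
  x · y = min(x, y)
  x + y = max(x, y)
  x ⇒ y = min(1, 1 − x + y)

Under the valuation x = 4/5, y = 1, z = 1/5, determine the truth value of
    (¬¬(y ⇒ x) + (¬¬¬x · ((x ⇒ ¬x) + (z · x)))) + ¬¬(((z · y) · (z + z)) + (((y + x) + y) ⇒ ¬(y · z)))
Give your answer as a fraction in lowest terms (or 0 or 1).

y ⇒ x = 1 ⇒ 4/5 = 4/5
¬(y ⇒ x) = ¬4/5 = 1/5
¬¬(y ⇒ x) = ¬1/5 = 4/5
¬x = ¬4/5 = 1/5
¬¬x = ¬1/5 = 4/5
¬¬¬x = ¬4/5 = 1/5
¬x = ¬4/5 = 1/5
x ⇒ ¬x = 4/5 ⇒ 1/5 = 2/5
z · x = 1/5 · 4/5 = 1/5
(x ⇒ ¬x) + (z · x) = 2/5 + 1/5 = 2/5
¬¬¬x · ((x ⇒ ¬x) + (z · x)) = 1/5 · 2/5 = 1/5
¬¬(y ⇒ x) + (¬¬¬x · ((x ⇒ ¬x) + (z · x))) = 4/5 + 1/5 = 4/5
z · y = 1/5 · 1 = 1/5
z + z = 1/5 + 1/5 = 1/5
(z · y) · (z + z) = 1/5 · 1/5 = 1/5
y + x = 1 + 4/5 = 1
(y + x) + y = 1 + 1 = 1
y · z = 1 · 1/5 = 1/5
¬(y · z) = ¬1/5 = 4/5
((y + x) + y) ⇒ ¬(y · z) = 1 ⇒ 4/5 = 4/5
((z · y) · (z + z)) + (((y + x) + y) ⇒ ¬(y · z)) = 1/5 + 4/5 = 4/5
¬(((z · y) · (z + z)) + (((y + x) + y) ⇒ ¬(y · z))) = ¬4/5 = 1/5
¬¬(((z · y) · (z + z)) + (((y + x) + y) ⇒ ¬(y · z))) = ¬1/5 = 4/5
(¬¬(y ⇒ x) + (¬¬¬x · ((x ⇒ ¬x) + (z · x)))) + ¬¬(((z · y) · (z + z)) + (((y + x) + y) ⇒ ¬(y · z))) = 4/5 + 4/5 = 4/5

4/5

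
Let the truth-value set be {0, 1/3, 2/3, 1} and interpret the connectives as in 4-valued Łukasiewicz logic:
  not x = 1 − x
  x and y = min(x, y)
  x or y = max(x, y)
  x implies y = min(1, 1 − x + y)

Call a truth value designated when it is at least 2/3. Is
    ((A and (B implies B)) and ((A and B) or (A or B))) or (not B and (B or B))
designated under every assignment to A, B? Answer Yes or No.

Counterexample: take A = 0, B = 0.
B implies B = 0 implies 0 = 1
A and (B implies B) = 0 and 1 = 0
A and B = 0 and 0 = 0
A or B = 0 or 0 = 0
(A and B) or (A or B) = 0 or 0 = 0
(A and (B implies B)) and ((A and B) or (A or B)) = 0 and 0 = 0
not B = not 0 = 1
B or B = 0 or 0 = 0
not B and (B or B) = 1 and 0 = 0
((A and (B implies B)) and ((A and B) or (A or B))) or (not B and (B or B)) = 0 or 0 = 0
This gives 0, which is below 2/3.

No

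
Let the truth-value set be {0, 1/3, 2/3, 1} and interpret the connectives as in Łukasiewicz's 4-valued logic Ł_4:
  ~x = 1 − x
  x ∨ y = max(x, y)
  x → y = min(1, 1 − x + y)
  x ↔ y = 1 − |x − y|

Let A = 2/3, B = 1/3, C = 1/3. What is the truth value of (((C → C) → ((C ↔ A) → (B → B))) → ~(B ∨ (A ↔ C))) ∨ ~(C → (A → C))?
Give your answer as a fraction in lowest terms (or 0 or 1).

C → C = 1/3 → 1/3 = 1
C ↔ A = 1/3 ↔ 2/3 = 2/3
B → B = 1/3 → 1/3 = 1
(C ↔ A) → (B → B) = 2/3 → 1 = 1
(C → C) → ((C ↔ A) → (B → B)) = 1 → 1 = 1
A ↔ C = 2/3 ↔ 1/3 = 2/3
B ∨ (A ↔ C) = 1/3 ∨ 2/3 = 2/3
~(B ∨ (A ↔ C)) = ~2/3 = 1/3
((C → C) → ((C ↔ A) → (B → B))) → ~(B ∨ (A ↔ C)) = 1 → 1/3 = 1/3
A → C = 2/3 → 1/3 = 2/3
C → (A → C) = 1/3 → 2/3 = 1
~(C → (A → C)) = ~1 = 0
(((C → C) → ((C ↔ A) → (B → B))) → ~(B ∨ (A ↔ C))) ∨ ~(C → (A → C)) = 1/3 ∨ 0 = 1/3

1/3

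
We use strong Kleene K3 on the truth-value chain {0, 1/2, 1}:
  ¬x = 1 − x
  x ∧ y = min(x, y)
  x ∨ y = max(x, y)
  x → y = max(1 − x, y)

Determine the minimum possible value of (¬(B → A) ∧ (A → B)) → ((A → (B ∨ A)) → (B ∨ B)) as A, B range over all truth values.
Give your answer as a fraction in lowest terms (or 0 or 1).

1/2

Take A = 0, B = 1/2:
B → A = 1/2 → 0 = 1/2
¬(B → A) = ¬1/2 = 1/2
A → B = 0 → 1/2 = 1
¬(B → A) ∧ (A → B) = 1/2 ∧ 1 = 1/2
B ∨ A = 1/2 ∨ 0 = 1/2
A → (B ∨ A) = 0 → 1/2 = 1
B ∨ B = 1/2 ∨ 1/2 = 1/2
(A → (B ∨ A)) → (B ∨ B) = 1 → 1/2 = 1/2
(¬(B → A) ∧ (A → B)) → ((A → (B ∨ A)) → (B ∨ B)) = 1/2 → 1/2 = 1/2
No assignment yields a value below 1/2, so this is the minimum.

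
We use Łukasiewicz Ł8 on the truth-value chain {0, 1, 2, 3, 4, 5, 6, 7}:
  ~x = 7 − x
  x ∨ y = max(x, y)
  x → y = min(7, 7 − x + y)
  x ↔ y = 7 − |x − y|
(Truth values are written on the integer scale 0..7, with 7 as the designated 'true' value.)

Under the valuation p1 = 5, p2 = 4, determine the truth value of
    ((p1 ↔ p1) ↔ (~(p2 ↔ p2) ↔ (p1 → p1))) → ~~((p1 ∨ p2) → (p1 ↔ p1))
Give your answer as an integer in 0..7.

p1 ↔ p1 = 5 ↔ 5 = 7
p2 ↔ p2 = 4 ↔ 4 = 7
~(p2 ↔ p2) = ~7 = 0
p1 → p1 = 5 → 5 = 7
~(p2 ↔ p2) ↔ (p1 → p1) = 0 ↔ 7 = 0
(p1 ↔ p1) ↔ (~(p2 ↔ p2) ↔ (p1 → p1)) = 7 ↔ 0 = 0
p1 ∨ p2 = 5 ∨ 4 = 5
p1 ↔ p1 = 5 ↔ 5 = 7
(p1 ∨ p2) → (p1 ↔ p1) = 5 → 7 = 7
~((p1 ∨ p2) → (p1 ↔ p1)) = ~7 = 0
~~((p1 ∨ p2) → (p1 ↔ p1)) = ~0 = 7
((p1 ↔ p1) ↔ (~(p2 ↔ p2) ↔ (p1 → p1))) → ~~((p1 ∨ p2) → (p1 ↔ p1)) = 0 → 7 = 7

7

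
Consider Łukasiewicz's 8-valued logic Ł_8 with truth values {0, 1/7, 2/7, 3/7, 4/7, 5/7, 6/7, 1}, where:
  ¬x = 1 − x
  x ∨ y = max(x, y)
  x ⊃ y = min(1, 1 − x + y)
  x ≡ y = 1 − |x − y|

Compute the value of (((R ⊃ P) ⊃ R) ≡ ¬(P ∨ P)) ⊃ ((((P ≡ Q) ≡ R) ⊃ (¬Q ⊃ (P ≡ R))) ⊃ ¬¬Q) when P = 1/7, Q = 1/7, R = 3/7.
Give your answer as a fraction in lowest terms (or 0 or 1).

2/7

R ⊃ P = 3/7 ⊃ 1/7 = 5/7
(R ⊃ P) ⊃ R = 5/7 ⊃ 3/7 = 5/7
P ∨ P = 1/7 ∨ 1/7 = 1/7
¬(P ∨ P) = ¬1/7 = 6/7
((R ⊃ P) ⊃ R) ≡ ¬(P ∨ P) = 5/7 ≡ 6/7 = 6/7
P ≡ Q = 1/7 ≡ 1/7 = 1
(P ≡ Q) ≡ R = 1 ≡ 3/7 = 3/7
¬Q = ¬1/7 = 6/7
P ≡ R = 1/7 ≡ 3/7 = 5/7
¬Q ⊃ (P ≡ R) = 6/7 ⊃ 5/7 = 6/7
((P ≡ Q) ≡ R) ⊃ (¬Q ⊃ (P ≡ R)) = 3/7 ⊃ 6/7 = 1
¬Q = ¬1/7 = 6/7
¬¬Q = ¬6/7 = 1/7
(((P ≡ Q) ≡ R) ⊃ (¬Q ⊃ (P ≡ R))) ⊃ ¬¬Q = 1 ⊃ 1/7 = 1/7
(((R ⊃ P) ⊃ R) ≡ ¬(P ∨ P)) ⊃ ((((P ≡ Q) ≡ R) ⊃ (¬Q ⊃ (P ≡ R))) ⊃ ¬¬Q) = 6/7 ⊃ 1/7 = 2/7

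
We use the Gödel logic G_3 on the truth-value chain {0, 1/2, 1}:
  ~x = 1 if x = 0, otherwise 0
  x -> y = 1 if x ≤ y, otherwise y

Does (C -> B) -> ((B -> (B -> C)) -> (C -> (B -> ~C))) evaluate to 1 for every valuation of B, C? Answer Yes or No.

Counterexample: take B = 1/2, C = 1/2.
C -> B = 1/2 -> 1/2 = 1
B -> C = 1/2 -> 1/2 = 1
B -> (B -> C) = 1/2 -> 1 = 1
~C = ~1/2 = 0
B -> ~C = 1/2 -> 0 = 0
C -> (B -> ~C) = 1/2 -> 0 = 0
(B -> (B -> C)) -> (C -> (B -> ~C)) = 1 -> 0 = 0
(C -> B) -> ((B -> (B -> C)) -> (C -> (B -> ~C))) = 1 -> 0 = 0
This gives 0 ≠ 1.

No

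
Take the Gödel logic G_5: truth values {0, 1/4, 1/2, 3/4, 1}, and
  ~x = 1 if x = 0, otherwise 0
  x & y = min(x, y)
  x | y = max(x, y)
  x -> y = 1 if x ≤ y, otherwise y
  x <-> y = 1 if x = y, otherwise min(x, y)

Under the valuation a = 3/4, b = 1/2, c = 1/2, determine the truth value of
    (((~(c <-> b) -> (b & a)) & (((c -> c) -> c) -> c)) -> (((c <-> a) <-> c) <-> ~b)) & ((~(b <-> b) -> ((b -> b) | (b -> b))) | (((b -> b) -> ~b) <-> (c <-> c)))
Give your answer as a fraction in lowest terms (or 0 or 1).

c <-> b = 1/2 <-> 1/2 = 1
~(c <-> b) = ~1 = 0
b & a = 1/2 & 3/4 = 1/2
~(c <-> b) -> (b & a) = 0 -> 1/2 = 1
c -> c = 1/2 -> 1/2 = 1
(c -> c) -> c = 1 -> 1/2 = 1/2
((c -> c) -> c) -> c = 1/2 -> 1/2 = 1
(~(c <-> b) -> (b & a)) & (((c -> c) -> c) -> c) = 1 & 1 = 1
c <-> a = 1/2 <-> 3/4 = 1/2
(c <-> a) <-> c = 1/2 <-> 1/2 = 1
~b = ~1/2 = 0
((c <-> a) <-> c) <-> ~b = 1 <-> 0 = 0
((~(c <-> b) -> (b & a)) & (((c -> c) -> c) -> c)) -> (((c <-> a) <-> c) <-> ~b) = 1 -> 0 = 0
b <-> b = 1/2 <-> 1/2 = 1
~(b <-> b) = ~1 = 0
b -> b = 1/2 -> 1/2 = 1
b -> b = 1/2 -> 1/2 = 1
(b -> b) | (b -> b) = 1 | 1 = 1
~(b <-> b) -> ((b -> b) | (b -> b)) = 0 -> 1 = 1
b -> b = 1/2 -> 1/2 = 1
~b = ~1/2 = 0
(b -> b) -> ~b = 1 -> 0 = 0
c <-> c = 1/2 <-> 1/2 = 1
((b -> b) -> ~b) <-> (c <-> c) = 0 <-> 1 = 0
(~(b <-> b) -> ((b -> b) | (b -> b))) | (((b -> b) -> ~b) <-> (c <-> c)) = 1 | 0 = 1
(((~(c <-> b) -> (b & a)) & (((c -> c) -> c) -> c)) -> (((c <-> a) <-> c) <-> ~b)) & ((~(b <-> b) -> ((b -> b) | (b -> b))) | (((b -> b) -> ~b) <-> (c <-> c))) = 0 & 1 = 0

0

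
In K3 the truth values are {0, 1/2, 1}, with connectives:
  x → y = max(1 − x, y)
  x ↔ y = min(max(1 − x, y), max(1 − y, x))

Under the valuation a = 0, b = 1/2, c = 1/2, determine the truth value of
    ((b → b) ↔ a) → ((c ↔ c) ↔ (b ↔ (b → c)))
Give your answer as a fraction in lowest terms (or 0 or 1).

1/2

b → b = 1/2 → 1/2 = 1/2
(b → b) ↔ a = 1/2 ↔ 0 = 1/2
c ↔ c = 1/2 ↔ 1/2 = 1/2
b → c = 1/2 → 1/2 = 1/2
b ↔ (b → c) = 1/2 ↔ 1/2 = 1/2
(c ↔ c) ↔ (b ↔ (b → c)) = 1/2 ↔ 1/2 = 1/2
((b → b) ↔ a) → ((c ↔ c) ↔ (b ↔ (b → c))) = 1/2 → 1/2 = 1/2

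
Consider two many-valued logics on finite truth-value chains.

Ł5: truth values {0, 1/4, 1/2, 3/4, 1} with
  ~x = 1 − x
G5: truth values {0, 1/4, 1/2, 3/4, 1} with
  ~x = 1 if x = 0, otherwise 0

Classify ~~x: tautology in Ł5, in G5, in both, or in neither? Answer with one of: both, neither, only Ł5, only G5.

In Ł5: at x = 0 the value is 0 — not a tautology.
In G5: at x = 0 the value is 0 — not a tautology.

neither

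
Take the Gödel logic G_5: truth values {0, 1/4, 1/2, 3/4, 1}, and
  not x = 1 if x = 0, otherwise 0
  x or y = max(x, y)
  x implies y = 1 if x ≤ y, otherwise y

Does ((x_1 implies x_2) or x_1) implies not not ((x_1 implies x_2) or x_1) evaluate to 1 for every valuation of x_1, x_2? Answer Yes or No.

At x_1 = 1/4, x_2 = 3/4, for instance:
x_1 implies x_2 = 1/4 implies 3/4 = 1
(x_1 implies x_2) or x_1 = 1 or 1/4 = 1
not ((x_1 implies x_2) or x_1) = not 1 = 0
not not ((x_1 implies x_2) or x_1) = not 0 = 1
((x_1 implies x_2) or x_1) implies not not ((x_1 implies x_2) or x_1) = 1 implies 1 = 1
and checking the remaining 24 assignments likewise gives ≥ 1 in every case.

Yes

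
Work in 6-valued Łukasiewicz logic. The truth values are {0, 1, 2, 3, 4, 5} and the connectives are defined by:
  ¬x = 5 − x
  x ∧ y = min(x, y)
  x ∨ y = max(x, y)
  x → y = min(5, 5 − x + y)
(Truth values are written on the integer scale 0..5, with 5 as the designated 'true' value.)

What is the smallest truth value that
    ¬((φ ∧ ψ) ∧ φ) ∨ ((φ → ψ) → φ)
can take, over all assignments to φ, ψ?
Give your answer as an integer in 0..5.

Take φ = 2, ψ = 2:
φ ∧ ψ = 2 ∧ 2 = 2
(φ ∧ ψ) ∧ φ = 2 ∧ 2 = 2
¬((φ ∧ ψ) ∧ φ) = ¬2 = 3
φ → ψ = 2 → 2 = 5
(φ → ψ) → φ = 5 → 2 = 2
¬((φ ∧ ψ) ∧ φ) ∨ ((φ → ψ) → φ) = 3 ∨ 2 = 3
No assignment yields a value below 3, so this is the minimum.

3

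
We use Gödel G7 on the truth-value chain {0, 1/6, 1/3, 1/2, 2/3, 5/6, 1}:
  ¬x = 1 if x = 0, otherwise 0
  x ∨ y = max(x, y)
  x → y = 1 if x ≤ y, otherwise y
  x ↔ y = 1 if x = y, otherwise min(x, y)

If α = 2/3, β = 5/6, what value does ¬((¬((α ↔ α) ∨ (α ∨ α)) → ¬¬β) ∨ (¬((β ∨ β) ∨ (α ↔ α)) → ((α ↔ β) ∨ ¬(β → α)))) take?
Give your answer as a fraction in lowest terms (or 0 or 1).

0

α ↔ α = 2/3 ↔ 2/3 = 1
α ∨ α = 2/3 ∨ 2/3 = 2/3
(α ↔ α) ∨ (α ∨ α) = 1 ∨ 2/3 = 1
¬((α ↔ α) ∨ (α ∨ α)) = ¬1 = 0
¬β = ¬5/6 = 0
¬¬β = ¬0 = 1
¬((α ↔ α) ∨ (α ∨ α)) → ¬¬β = 0 → 1 = 1
β ∨ β = 5/6 ∨ 5/6 = 5/6
α ↔ α = 2/3 ↔ 2/3 = 1
(β ∨ β) ∨ (α ↔ α) = 5/6 ∨ 1 = 1
¬((β ∨ β) ∨ (α ↔ α)) = ¬1 = 0
α ↔ β = 2/3 ↔ 5/6 = 2/3
β → α = 5/6 → 2/3 = 2/3
¬(β → α) = ¬2/3 = 0
(α ↔ β) ∨ ¬(β → α) = 2/3 ∨ 0 = 2/3
¬((β ∨ β) ∨ (α ↔ α)) → ((α ↔ β) ∨ ¬(β → α)) = 0 → 2/3 = 1
(¬((α ↔ α) ∨ (α ∨ α)) → ¬¬β) ∨ (¬((β ∨ β) ∨ (α ↔ α)) → ((α ↔ β) ∨ ¬(β → α))) = 1 ∨ 1 = 1
¬((¬((α ↔ α) ∨ (α ∨ α)) → ¬¬β) ∨ (¬((β ∨ β) ∨ (α ↔ α)) → ((α ↔ β) ∨ ¬(β → α)))) = ¬1 = 0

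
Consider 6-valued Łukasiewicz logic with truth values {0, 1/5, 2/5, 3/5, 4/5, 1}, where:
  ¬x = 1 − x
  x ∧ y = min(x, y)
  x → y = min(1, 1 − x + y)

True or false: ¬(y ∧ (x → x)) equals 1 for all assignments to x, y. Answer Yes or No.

No

Counterexample: take x = 0, y = 1/5.
x → x = 0 → 0 = 1
y ∧ (x → x) = 1/5 ∧ 1 = 1/5
¬(y ∧ (x → x)) = ¬1/5 = 4/5
This gives 4/5 ≠ 1.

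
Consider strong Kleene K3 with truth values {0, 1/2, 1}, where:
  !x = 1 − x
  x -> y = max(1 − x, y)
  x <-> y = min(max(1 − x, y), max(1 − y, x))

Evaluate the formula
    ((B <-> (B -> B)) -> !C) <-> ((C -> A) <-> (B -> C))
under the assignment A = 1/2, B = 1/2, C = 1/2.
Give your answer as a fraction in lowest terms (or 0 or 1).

1/2

B -> B = 1/2 -> 1/2 = 1/2
B <-> (B -> B) = 1/2 <-> 1/2 = 1/2
!C = !1/2 = 1/2
(B <-> (B -> B)) -> !C = 1/2 -> 1/2 = 1/2
C -> A = 1/2 -> 1/2 = 1/2
B -> C = 1/2 -> 1/2 = 1/2
(C -> A) <-> (B -> C) = 1/2 <-> 1/2 = 1/2
((B <-> (B -> B)) -> !C) <-> ((C -> A) <-> (B -> C)) = 1/2 <-> 1/2 = 1/2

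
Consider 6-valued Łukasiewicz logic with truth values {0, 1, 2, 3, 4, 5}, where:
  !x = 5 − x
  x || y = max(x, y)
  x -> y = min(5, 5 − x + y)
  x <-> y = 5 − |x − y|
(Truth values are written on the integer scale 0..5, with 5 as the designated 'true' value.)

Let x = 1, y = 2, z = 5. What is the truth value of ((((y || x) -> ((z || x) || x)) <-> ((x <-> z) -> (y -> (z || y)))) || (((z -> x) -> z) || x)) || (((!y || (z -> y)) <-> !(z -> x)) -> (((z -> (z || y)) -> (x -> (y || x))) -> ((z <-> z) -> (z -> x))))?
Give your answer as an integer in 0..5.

5

y || x = 2 || 1 = 2
z || x = 5 || 1 = 5
(z || x) || x = 5 || 1 = 5
(y || x) -> ((z || x) || x) = 2 -> 5 = 5
x <-> z = 1 <-> 5 = 1
z || y = 5 || 2 = 5
y -> (z || y) = 2 -> 5 = 5
(x <-> z) -> (y -> (z || y)) = 1 -> 5 = 5
((y || x) -> ((z || x) || x)) <-> ((x <-> z) -> (y -> (z || y))) = 5 <-> 5 = 5
z -> x = 5 -> 1 = 1
(z -> x) -> z = 1 -> 5 = 5
((z -> x) -> z) || x = 5 || 1 = 5
(((y || x) -> ((z || x) || x)) <-> ((x <-> z) -> (y -> (z || y)))) || (((z -> x) -> z) || x) = 5 || 5 = 5
!y = !2 = 3
z -> y = 5 -> 2 = 2
!y || (z -> y) = 3 || 2 = 3
z -> x = 5 -> 1 = 1
!(z -> x) = !1 = 4
(!y || (z -> y)) <-> !(z -> x) = 3 <-> 4 = 4
z || y = 5 || 2 = 5
z -> (z || y) = 5 -> 5 = 5
y || x = 2 || 1 = 2
x -> (y || x) = 1 -> 2 = 5
(z -> (z || y)) -> (x -> (y || x)) = 5 -> 5 = 5
z <-> z = 5 <-> 5 = 5
z -> x = 5 -> 1 = 1
(z <-> z) -> (z -> x) = 5 -> 1 = 1
((z -> (z || y)) -> (x -> (y || x))) -> ((z <-> z) -> (z -> x)) = 5 -> 1 = 1
((!y || (z -> y)) <-> !(z -> x)) -> (((z -> (z || y)) -> (x -> (y || x))) -> ((z <-> z) -> (z -> x))) = 4 -> 1 = 2
((((y || x) -> ((z || x) || x)) <-> ((x <-> z) -> (y -> (z || y)))) || (((z -> x) -> z) || x)) || (((!y || (z -> y)) <-> !(z -> x)) -> (((z -> (z || y)) -> (x -> (y || x))) -> ((z <-> z) -> (z -> x)))) = 5 || 2 = 5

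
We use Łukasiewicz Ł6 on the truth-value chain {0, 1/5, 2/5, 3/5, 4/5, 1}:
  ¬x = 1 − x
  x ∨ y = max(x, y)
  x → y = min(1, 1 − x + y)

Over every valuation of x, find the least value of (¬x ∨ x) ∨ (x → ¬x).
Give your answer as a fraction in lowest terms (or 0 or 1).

4/5

Take x = 3/5:
¬x = ¬3/5 = 2/5
¬x ∨ x = 2/5 ∨ 3/5 = 3/5
¬x = ¬3/5 = 2/5
x → ¬x = 3/5 → 2/5 = 4/5
(¬x ∨ x) ∨ (x → ¬x) = 3/5 ∨ 4/5 = 4/5
No assignment yields a value below 4/5, so this is the minimum.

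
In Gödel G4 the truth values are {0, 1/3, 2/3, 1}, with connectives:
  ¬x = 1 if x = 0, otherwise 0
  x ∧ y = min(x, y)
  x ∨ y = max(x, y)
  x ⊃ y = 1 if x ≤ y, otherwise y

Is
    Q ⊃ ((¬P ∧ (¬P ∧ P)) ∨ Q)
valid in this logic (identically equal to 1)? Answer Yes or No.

Yes

P = 0, Q = 0 ↦ 1
P = 0, Q = 1/3 ↦ 1
P = 0, Q = 2/3 ↦ 1
P = 0, Q = 1 ↦ 1
P = 1/3, Q = 0 ↦ 1
P = 1/3, Q = 1/3 ↦ 1
P = 1/3, Q = 2/3 ↦ 1
P = 1/3, Q = 1 ↦ 1
P = 2/3, Q = 0 ↦ 1
P = 2/3, Q = 1/3 ↦ 1
P = 2/3, Q = 2/3 ↦ 1
P = 2/3, Q = 1 ↦ 1
P = 1, Q = 0 ↦ 1
P = 1, Q = 1/3 ↦ 1
P = 1, Q = 2/3 ↦ 1
P = 1, Q = 1 ↦ 1
Every assignment gives a value ≥ 1.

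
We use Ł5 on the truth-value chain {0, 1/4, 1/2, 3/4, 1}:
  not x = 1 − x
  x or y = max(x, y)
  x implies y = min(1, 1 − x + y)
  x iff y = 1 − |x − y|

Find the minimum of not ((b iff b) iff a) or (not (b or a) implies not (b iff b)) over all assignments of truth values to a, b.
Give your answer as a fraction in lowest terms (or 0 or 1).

1/2

Take a = 1/2, b = 0:
b iff b = 0 iff 0 = 1
(b iff b) iff a = 1 iff 1/2 = 1/2
not ((b iff b) iff a) = not 1/2 = 1/2
b or a = 0 or 1/2 = 1/2
not (b or a) = not 1/2 = 1/2
b iff b = 0 iff 0 = 1
not (b iff b) = not 1 = 0
not (b or a) implies not (b iff b) = 1/2 implies 0 = 1/2
not ((b iff b) iff a) or (not (b or a) implies not (b iff b)) = 1/2 or 1/2 = 1/2
No assignment yields a value below 1/2, so this is the minimum.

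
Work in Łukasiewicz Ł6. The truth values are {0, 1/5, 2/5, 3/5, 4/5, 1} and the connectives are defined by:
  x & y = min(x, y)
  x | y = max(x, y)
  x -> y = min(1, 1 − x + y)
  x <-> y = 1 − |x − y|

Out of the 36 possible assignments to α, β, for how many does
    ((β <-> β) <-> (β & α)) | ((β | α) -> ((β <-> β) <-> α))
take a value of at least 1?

value 1: 21 assignments (counts)
value 4/5: 5 assignments
value 3/5: 4 assignments
value 2/5: 3 assignments
value 1/5: 2 assignments
value 0: 1 assignment
So 21 of the 36 assignments meet the threshold.

21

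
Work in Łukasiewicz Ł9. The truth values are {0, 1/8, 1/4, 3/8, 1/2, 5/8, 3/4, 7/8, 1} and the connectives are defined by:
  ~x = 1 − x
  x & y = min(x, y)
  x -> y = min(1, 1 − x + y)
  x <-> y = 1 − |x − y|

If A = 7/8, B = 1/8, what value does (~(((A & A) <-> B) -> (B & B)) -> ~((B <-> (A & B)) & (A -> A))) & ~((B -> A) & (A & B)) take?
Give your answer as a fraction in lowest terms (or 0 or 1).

A & A = 7/8 & 7/8 = 7/8
(A & A) <-> B = 7/8 <-> 1/8 = 1/4
B & B = 1/8 & 1/8 = 1/8
((A & A) <-> B) -> (B & B) = 1/4 -> 1/8 = 7/8
~(((A & A) <-> B) -> (B & B)) = ~7/8 = 1/8
A & B = 7/8 & 1/8 = 1/8
B <-> (A & B) = 1/8 <-> 1/8 = 1
A -> A = 7/8 -> 7/8 = 1
(B <-> (A & B)) & (A -> A) = 1 & 1 = 1
~((B <-> (A & B)) & (A -> A)) = ~1 = 0
~(((A & A) <-> B) -> (B & B)) -> ~((B <-> (A & B)) & (A -> A)) = 1/8 -> 0 = 7/8
B -> A = 1/8 -> 7/8 = 1
A & B = 7/8 & 1/8 = 1/8
(B -> A) & (A & B) = 1 & 1/8 = 1/8
~((B -> A) & (A & B)) = ~1/8 = 7/8
(~(((A & A) <-> B) -> (B & B)) -> ~((B <-> (A & B)) & (A -> A))) & ~((B -> A) & (A & B)) = 7/8 & 7/8 = 7/8

7/8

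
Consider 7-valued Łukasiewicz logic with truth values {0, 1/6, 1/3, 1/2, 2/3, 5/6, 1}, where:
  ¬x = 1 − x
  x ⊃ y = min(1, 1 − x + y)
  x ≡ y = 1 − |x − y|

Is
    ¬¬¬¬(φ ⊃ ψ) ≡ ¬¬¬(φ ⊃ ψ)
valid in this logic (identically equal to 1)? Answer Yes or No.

Counterexample: take φ = 0, ψ = 0.
φ ⊃ ψ = 0 ⊃ 0 = 1
¬(φ ⊃ ψ) = ¬1 = 0
¬¬(φ ⊃ ψ) = ¬0 = 1
¬¬¬(φ ⊃ ψ) = ¬1 = 0
¬¬¬¬(φ ⊃ ψ) = ¬0 = 1
φ ⊃ ψ = 0 ⊃ 0 = 1
¬(φ ⊃ ψ) = ¬1 = 0
¬¬(φ ⊃ ψ) = ¬0 = 1
¬¬¬(φ ⊃ ψ) = ¬1 = 0
¬¬¬¬(φ ⊃ ψ) ≡ ¬¬¬(φ ⊃ ψ) = 1 ≡ 0 = 0
This gives 0 ≠ 1.

No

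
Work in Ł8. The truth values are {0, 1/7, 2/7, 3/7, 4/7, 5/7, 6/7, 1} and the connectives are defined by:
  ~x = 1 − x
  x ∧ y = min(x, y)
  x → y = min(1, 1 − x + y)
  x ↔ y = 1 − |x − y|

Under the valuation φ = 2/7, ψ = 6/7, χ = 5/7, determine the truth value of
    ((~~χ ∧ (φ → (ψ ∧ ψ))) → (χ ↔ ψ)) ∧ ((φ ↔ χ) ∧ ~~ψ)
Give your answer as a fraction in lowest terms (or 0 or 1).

4/7

~χ = ~5/7 = 2/7
~~χ = ~2/7 = 5/7
ψ ∧ ψ = 6/7 ∧ 6/7 = 6/7
φ → (ψ ∧ ψ) = 2/7 → 6/7 = 1
~~χ ∧ (φ → (ψ ∧ ψ)) = 5/7 ∧ 1 = 5/7
χ ↔ ψ = 5/7 ↔ 6/7 = 6/7
(~~χ ∧ (φ → (ψ ∧ ψ))) → (χ ↔ ψ) = 5/7 → 6/7 = 1
φ ↔ χ = 2/7 ↔ 5/7 = 4/7
~ψ = ~6/7 = 1/7
~~ψ = ~1/7 = 6/7
(φ ↔ χ) ∧ ~~ψ = 4/7 ∧ 6/7 = 4/7
((~~χ ∧ (φ → (ψ ∧ ψ))) → (χ ↔ ψ)) ∧ ((φ ↔ χ) ∧ ~~ψ) = 1 ∧ 4/7 = 4/7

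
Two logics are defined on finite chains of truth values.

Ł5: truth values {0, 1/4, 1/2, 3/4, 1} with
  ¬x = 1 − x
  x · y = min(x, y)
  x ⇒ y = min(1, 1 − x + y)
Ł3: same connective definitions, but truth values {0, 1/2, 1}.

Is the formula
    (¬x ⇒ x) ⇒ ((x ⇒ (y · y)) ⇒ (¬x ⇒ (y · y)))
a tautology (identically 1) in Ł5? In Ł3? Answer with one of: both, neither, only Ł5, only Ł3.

In Ł5: every assignment gives 1 — tautology.
In Ł3: every assignment gives 1 — tautology.

both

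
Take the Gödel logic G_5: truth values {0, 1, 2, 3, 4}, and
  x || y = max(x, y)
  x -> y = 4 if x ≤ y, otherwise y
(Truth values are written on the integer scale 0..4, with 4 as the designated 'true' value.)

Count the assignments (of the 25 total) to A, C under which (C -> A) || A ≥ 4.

15

value 4: 15 assignments (counts)
value 3: 1 assignment
value 2: 2 assignments
value 1: 3 assignments
value 0: 4 assignments
So 15 of the 25 assignments meet the threshold.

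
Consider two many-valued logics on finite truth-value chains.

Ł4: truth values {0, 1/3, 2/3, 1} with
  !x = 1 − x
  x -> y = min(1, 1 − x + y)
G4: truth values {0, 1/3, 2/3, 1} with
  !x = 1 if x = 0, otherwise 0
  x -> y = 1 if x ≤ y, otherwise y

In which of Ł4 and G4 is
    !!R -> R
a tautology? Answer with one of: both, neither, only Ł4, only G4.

In Ł4: every assignment gives 1 — tautology.
In G4: at R = 1/3 the value is 1/3 — not a tautology.

only Ł4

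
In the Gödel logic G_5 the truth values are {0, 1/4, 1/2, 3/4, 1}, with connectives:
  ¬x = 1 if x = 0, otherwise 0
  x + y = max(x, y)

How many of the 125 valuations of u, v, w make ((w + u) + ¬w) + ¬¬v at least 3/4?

value 1: 113 assignments (counts)
value 3/4: 6 assignments (counts)
value 1/2: 4 assignments
value 1/4: 2 assignments
So 119 of the 125 assignments meet the threshold.

119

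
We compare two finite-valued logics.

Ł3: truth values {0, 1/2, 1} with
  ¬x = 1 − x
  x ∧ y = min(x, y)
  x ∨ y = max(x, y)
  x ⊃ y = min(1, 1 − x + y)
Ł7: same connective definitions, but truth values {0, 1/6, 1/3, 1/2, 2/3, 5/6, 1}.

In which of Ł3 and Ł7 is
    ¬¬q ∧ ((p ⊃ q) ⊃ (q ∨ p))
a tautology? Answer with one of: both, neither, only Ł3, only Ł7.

neither

In Ł3: at p = 0, q = 0 the value is 0 — not a tautology.
In Ł7: at p = 0, q = 0 the value is 0 — not a tautology.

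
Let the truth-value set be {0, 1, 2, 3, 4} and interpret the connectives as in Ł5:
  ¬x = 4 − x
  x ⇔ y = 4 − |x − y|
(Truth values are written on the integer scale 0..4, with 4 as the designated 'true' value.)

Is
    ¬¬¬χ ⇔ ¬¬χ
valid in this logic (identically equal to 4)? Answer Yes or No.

Counterexample: take χ = 0.
¬χ = ¬0 = 4
¬¬χ = ¬4 = 0
¬¬¬χ = ¬0 = 4
¬¬χ = ¬4 = 0
¬¬¬χ ⇔ ¬¬χ = 4 ⇔ 0 = 0
This gives 0 ≠ 4.

No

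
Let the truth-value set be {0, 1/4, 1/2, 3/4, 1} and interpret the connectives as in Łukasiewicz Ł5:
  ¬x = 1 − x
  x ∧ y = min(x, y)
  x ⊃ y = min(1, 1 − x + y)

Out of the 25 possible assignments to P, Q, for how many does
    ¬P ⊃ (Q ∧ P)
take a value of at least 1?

value 1: 12 assignments (counts)
value 3/4: 2 assignments
value 1/2: 5 assignments
value 1/4: 1 assignment
value 0: 5 assignments
So 12 of the 25 assignments meet the threshold.

12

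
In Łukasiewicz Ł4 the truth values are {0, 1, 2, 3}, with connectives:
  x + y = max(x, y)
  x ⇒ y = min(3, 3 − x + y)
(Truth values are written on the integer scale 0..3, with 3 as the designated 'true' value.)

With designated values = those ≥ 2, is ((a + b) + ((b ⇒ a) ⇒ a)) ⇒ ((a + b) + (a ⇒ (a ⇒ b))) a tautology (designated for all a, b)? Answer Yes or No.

Yes

a = 0, b = 0 ↦ 3
a = 0, b = 1 ↦ 3
a = 0, b = 2 ↦ 3
a = 0, b = 3 ↦ 3
a = 1, b = 0 ↦ 3
a = 1, b = 1 ↦ 3
a = 1, b = 2 ↦ 3
a = 1, b = 3 ↦ 3
a = 2, b = 0 ↦ 3
a = 2, b = 1 ↦ 3
a = 2, b = 2 ↦ 3
a = 2, b = 3 ↦ 3
a = 3, b = 0 ↦ 3
a = 3, b = 1 ↦ 3
a = 3, b = 2 ↦ 3
a = 3, b = 3 ↦ 3
Every assignment gives a value ≥ 2.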